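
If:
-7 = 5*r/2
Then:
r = -14/5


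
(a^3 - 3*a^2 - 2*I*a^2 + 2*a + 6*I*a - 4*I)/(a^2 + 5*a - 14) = (a^2 - a*(1 + 2*I) + 2*I)/(a + 7)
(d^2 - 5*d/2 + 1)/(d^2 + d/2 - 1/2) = (d - 2)/(d + 1)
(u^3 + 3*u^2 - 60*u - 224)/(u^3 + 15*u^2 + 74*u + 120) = (u^2 - u - 56)/(u^2 + 11*u + 30)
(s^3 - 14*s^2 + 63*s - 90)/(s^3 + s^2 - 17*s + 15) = (s^2 - 11*s + 30)/(s^2 + 4*s - 5)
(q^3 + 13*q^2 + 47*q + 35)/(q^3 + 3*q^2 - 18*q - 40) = (q^2 + 8*q + 7)/(q^2 - 2*q - 8)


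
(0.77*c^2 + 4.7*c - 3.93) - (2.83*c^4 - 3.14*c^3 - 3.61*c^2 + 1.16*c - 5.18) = -2.83*c^4 + 3.14*c^3 + 4.38*c^2 + 3.54*c + 1.25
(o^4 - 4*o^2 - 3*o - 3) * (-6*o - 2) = -6*o^5 - 2*o^4 + 24*o^3 + 26*o^2 + 24*o + 6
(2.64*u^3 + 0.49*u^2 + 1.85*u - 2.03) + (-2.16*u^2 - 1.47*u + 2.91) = 2.64*u^3 - 1.67*u^2 + 0.38*u + 0.88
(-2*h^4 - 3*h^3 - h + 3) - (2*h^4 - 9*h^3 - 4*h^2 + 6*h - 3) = -4*h^4 + 6*h^3 + 4*h^2 - 7*h + 6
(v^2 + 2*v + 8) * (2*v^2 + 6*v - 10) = 2*v^4 + 10*v^3 + 18*v^2 + 28*v - 80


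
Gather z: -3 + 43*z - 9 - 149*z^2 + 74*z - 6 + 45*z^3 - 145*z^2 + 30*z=45*z^3 - 294*z^2 + 147*z - 18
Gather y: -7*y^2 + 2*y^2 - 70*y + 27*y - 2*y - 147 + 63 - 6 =-5*y^2 - 45*y - 90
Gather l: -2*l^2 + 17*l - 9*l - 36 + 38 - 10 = -2*l^2 + 8*l - 8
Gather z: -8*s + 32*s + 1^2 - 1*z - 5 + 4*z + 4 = 24*s + 3*z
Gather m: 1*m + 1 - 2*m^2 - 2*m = -2*m^2 - m + 1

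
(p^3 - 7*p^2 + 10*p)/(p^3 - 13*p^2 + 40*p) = (p - 2)/(p - 8)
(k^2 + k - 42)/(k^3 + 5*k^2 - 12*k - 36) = (k^2 + k - 42)/(k^3 + 5*k^2 - 12*k - 36)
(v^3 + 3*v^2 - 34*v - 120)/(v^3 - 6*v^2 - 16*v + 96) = (v + 5)/(v - 4)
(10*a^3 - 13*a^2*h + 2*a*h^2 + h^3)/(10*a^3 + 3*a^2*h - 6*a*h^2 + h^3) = (5*a^2 - 4*a*h - h^2)/(5*a^2 + 4*a*h - h^2)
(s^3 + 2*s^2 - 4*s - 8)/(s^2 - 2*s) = s + 4 + 4/s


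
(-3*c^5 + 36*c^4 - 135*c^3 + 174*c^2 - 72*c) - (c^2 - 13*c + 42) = -3*c^5 + 36*c^4 - 135*c^3 + 173*c^2 - 59*c - 42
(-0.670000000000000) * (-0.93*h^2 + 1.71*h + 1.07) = 0.6231*h^2 - 1.1457*h - 0.7169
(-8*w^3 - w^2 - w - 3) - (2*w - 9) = -8*w^3 - w^2 - 3*w + 6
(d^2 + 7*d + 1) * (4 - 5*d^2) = -5*d^4 - 35*d^3 - d^2 + 28*d + 4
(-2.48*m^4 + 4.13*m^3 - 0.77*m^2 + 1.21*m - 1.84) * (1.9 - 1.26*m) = 3.1248*m^5 - 9.9158*m^4 + 8.8172*m^3 - 2.9876*m^2 + 4.6174*m - 3.496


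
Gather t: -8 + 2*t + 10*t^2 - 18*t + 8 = 10*t^2 - 16*t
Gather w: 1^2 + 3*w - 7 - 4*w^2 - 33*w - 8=-4*w^2 - 30*w - 14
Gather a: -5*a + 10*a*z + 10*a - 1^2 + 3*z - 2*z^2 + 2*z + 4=a*(10*z + 5) - 2*z^2 + 5*z + 3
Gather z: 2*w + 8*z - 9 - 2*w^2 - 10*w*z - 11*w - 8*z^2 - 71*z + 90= -2*w^2 - 9*w - 8*z^2 + z*(-10*w - 63) + 81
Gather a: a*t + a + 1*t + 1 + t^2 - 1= a*(t + 1) + t^2 + t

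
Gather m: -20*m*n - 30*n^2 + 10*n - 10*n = -20*m*n - 30*n^2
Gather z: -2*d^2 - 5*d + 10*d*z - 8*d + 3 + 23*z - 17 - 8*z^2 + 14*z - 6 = -2*d^2 - 13*d - 8*z^2 + z*(10*d + 37) - 20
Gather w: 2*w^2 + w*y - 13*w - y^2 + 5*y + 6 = 2*w^2 + w*(y - 13) - y^2 + 5*y + 6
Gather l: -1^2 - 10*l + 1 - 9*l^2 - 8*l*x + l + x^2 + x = -9*l^2 + l*(-8*x - 9) + x^2 + x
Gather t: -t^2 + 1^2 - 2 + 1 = -t^2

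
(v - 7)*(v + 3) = v^2 - 4*v - 21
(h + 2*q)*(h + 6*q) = h^2 + 8*h*q + 12*q^2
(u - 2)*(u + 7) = u^2 + 5*u - 14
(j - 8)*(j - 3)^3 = j^4 - 17*j^3 + 99*j^2 - 243*j + 216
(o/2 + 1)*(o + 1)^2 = o^3/2 + 2*o^2 + 5*o/2 + 1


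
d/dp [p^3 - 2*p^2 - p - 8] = 3*p^2 - 4*p - 1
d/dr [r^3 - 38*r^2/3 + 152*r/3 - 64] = 3*r^2 - 76*r/3 + 152/3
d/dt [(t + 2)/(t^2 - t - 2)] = (t^2 - t - (t + 2)*(2*t - 1) - 2)/(-t^2 + t + 2)^2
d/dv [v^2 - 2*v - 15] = 2*v - 2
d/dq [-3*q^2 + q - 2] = 1 - 6*q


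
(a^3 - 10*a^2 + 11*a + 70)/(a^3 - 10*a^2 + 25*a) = (a^2 - 5*a - 14)/(a*(a - 5))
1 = 1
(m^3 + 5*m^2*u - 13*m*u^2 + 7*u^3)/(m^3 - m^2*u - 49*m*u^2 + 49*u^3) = (-m + u)/(-m + 7*u)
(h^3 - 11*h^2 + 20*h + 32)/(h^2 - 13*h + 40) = (h^2 - 3*h - 4)/(h - 5)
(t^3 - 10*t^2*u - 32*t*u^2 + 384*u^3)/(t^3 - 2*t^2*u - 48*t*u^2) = (t - 8*u)/t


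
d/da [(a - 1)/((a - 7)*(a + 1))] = (-a^2 + 2*a - 13)/(a^4 - 12*a^3 + 22*a^2 + 84*a + 49)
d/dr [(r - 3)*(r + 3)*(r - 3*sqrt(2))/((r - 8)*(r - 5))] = (r^4 - 26*r^3 + 39*sqrt(2)*r^2 + 129*r^2 - 294*sqrt(2)*r - 360 + 351*sqrt(2))/(r^4 - 26*r^3 + 249*r^2 - 1040*r + 1600)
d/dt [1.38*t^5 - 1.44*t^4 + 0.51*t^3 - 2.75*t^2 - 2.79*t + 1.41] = 6.9*t^4 - 5.76*t^3 + 1.53*t^2 - 5.5*t - 2.79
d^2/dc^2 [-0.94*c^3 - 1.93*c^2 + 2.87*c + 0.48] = -5.64*c - 3.86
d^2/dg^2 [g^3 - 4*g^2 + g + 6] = 6*g - 8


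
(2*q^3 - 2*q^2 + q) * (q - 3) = 2*q^4 - 8*q^3 + 7*q^2 - 3*q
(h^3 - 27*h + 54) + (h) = h^3 - 26*h + 54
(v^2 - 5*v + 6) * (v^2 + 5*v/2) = v^4 - 5*v^3/2 - 13*v^2/2 + 15*v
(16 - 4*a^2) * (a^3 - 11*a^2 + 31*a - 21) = -4*a^5 + 44*a^4 - 108*a^3 - 92*a^2 + 496*a - 336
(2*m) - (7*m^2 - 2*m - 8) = -7*m^2 + 4*m + 8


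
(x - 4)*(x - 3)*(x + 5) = x^3 - 2*x^2 - 23*x + 60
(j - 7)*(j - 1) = j^2 - 8*j + 7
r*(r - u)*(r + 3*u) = r^3 + 2*r^2*u - 3*r*u^2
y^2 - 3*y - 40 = (y - 8)*(y + 5)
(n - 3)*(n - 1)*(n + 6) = n^3 + 2*n^2 - 21*n + 18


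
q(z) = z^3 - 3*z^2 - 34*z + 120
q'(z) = 3*z^2 - 6*z - 34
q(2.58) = 29.48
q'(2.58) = -29.51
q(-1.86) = 166.43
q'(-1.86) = -12.46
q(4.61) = -2.52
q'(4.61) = 2.10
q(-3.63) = 156.06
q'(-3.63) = 27.31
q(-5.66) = 35.01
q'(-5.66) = 96.07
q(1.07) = 81.41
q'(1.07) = -36.99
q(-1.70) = 164.22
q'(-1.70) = -15.13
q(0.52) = 101.65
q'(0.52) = -36.31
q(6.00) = 24.00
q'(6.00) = 38.00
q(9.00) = 300.00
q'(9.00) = 155.00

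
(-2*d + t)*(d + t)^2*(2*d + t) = -4*d^4 - 8*d^3*t - 3*d^2*t^2 + 2*d*t^3 + t^4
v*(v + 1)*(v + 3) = v^3 + 4*v^2 + 3*v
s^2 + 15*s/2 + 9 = (s + 3/2)*(s + 6)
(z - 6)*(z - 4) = z^2 - 10*z + 24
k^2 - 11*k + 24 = (k - 8)*(k - 3)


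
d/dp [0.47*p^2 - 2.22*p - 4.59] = 0.94*p - 2.22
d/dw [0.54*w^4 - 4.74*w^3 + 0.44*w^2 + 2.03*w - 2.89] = 2.16*w^3 - 14.22*w^2 + 0.88*w + 2.03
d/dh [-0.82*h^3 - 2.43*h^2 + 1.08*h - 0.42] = -2.46*h^2 - 4.86*h + 1.08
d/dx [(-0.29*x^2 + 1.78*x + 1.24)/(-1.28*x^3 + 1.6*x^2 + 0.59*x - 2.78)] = (-0.3712*x^4 + 4.5568*x^3 + 1.7425*x^2 - 2.3556*x - 5.68)/(1.6384*x^6 - 4.096*x^5 + 1.0496*x^4 + 9.0048*x^3 - 8.5479*x^2 - 3.2804*x + 7.7284)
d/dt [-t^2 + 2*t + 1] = 2 - 2*t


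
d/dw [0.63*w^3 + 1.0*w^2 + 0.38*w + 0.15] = 1.89*w^2 + 2.0*w + 0.38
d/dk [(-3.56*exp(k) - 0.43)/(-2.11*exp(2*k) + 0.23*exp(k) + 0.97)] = (-(3.56*exp(k) + 0.43)*(4.22*exp(k) - 0.23) + 7.5116*exp(2*k) - 0.8188*exp(k) - 3.4532)*exp(k)/(-2.11*exp(2*k) + 0.23*exp(k) + 0.97)^2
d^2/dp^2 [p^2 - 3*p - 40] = 2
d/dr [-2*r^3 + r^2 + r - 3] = -6*r^2 + 2*r + 1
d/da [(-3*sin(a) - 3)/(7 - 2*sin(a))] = -27*cos(a)/(2*sin(a) - 7)^2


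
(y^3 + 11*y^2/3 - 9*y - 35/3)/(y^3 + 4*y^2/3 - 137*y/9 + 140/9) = 3*(y + 1)/(3*y - 4)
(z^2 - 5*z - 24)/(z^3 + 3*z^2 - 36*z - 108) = (z - 8)/(z^2 - 36)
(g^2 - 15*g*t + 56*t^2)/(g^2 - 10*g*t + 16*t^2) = (-g + 7*t)/(-g + 2*t)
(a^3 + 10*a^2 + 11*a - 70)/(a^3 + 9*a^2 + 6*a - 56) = (a + 5)/(a + 4)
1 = 1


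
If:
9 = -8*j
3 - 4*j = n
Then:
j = -9/8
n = 15/2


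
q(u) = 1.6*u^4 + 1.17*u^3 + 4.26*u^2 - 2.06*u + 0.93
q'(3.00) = 227.89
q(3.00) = 194.28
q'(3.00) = 227.89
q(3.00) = 194.28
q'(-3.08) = -182.00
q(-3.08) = 157.49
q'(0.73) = 8.52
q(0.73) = 2.61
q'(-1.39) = -24.31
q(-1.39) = 14.85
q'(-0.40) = -5.32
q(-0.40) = 2.40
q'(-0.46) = -5.86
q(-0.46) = 2.74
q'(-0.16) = -3.36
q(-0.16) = 1.36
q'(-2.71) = -126.75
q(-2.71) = 100.81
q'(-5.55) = -1035.33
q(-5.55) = 1461.64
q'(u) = 6.4*u^3 + 3.51*u^2 + 8.52*u - 2.06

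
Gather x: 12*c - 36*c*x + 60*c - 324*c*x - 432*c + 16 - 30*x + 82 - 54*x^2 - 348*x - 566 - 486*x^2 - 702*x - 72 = -360*c - 540*x^2 + x*(-360*c - 1080) - 540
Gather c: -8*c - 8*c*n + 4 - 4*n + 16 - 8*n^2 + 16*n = c*(-8*n - 8) - 8*n^2 + 12*n + 20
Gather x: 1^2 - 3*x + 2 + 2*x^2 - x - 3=2*x^2 - 4*x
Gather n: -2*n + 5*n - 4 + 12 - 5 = 3*n + 3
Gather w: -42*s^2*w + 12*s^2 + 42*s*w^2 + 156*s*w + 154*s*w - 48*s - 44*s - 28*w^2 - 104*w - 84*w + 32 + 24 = 12*s^2 - 92*s + w^2*(42*s - 28) + w*(-42*s^2 + 310*s - 188) + 56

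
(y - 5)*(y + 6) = y^2 + y - 30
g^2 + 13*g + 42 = (g + 6)*(g + 7)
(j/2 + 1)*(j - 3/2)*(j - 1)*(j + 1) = j^4/2 + j^3/4 - 2*j^2 - j/4 + 3/2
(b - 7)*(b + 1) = b^2 - 6*b - 7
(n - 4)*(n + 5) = n^2 + n - 20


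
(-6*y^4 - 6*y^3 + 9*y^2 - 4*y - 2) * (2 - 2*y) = 12*y^5 - 30*y^3 + 26*y^2 - 4*y - 4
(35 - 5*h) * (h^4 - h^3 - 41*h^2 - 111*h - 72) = -5*h^5 + 40*h^4 + 170*h^3 - 880*h^2 - 3525*h - 2520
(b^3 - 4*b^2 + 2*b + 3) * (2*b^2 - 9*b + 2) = 2*b^5 - 17*b^4 + 42*b^3 - 20*b^2 - 23*b + 6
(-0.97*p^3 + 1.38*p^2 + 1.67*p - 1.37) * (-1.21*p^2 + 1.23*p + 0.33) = 1.1737*p^5 - 2.8629*p^4 - 0.6434*p^3 + 4.1672*p^2 - 1.134*p - 0.4521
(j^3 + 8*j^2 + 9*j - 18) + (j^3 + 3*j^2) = 2*j^3 + 11*j^2 + 9*j - 18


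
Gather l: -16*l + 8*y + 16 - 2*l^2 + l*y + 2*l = -2*l^2 + l*(y - 14) + 8*y + 16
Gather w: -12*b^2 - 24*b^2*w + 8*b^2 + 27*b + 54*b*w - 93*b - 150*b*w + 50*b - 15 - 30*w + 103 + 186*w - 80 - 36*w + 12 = -4*b^2 - 16*b + w*(-24*b^2 - 96*b + 120) + 20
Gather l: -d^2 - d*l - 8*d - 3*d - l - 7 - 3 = -d^2 - 11*d + l*(-d - 1) - 10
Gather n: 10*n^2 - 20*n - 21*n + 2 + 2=10*n^2 - 41*n + 4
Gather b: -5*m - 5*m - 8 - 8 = -10*m - 16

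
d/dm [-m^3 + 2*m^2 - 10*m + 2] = -3*m^2 + 4*m - 10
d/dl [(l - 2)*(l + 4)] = 2*l + 2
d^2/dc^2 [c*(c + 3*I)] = 2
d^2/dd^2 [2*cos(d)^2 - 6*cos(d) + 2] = 6*cos(d) - 4*cos(2*d)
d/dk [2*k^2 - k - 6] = 4*k - 1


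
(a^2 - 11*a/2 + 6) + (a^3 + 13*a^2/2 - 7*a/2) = a^3 + 15*a^2/2 - 9*a + 6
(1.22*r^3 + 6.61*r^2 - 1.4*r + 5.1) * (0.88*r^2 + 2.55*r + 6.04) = 1.0736*r^5 + 8.9278*r^4 + 22.9923*r^3 + 40.8424*r^2 + 4.549*r + 30.804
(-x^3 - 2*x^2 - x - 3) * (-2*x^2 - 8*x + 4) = 2*x^5 + 12*x^4 + 14*x^3 + 6*x^2 + 20*x - 12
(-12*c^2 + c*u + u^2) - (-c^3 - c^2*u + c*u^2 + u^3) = c^3 + c^2*u - 12*c^2 - c*u^2 + c*u - u^3 + u^2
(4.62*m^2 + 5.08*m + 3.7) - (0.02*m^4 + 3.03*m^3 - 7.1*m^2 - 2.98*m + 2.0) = -0.02*m^4 - 3.03*m^3 + 11.72*m^2 + 8.06*m + 1.7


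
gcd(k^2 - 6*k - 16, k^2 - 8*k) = k - 8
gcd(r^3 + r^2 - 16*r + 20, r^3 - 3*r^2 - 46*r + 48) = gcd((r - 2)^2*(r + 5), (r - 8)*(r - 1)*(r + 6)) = 1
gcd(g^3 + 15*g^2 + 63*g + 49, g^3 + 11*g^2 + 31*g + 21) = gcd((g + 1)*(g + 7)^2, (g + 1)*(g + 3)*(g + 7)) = g^2 + 8*g + 7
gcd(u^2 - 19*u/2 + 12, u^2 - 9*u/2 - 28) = u - 8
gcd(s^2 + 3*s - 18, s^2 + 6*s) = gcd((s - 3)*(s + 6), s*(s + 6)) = s + 6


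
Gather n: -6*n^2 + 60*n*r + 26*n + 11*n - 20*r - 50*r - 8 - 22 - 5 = -6*n^2 + n*(60*r + 37) - 70*r - 35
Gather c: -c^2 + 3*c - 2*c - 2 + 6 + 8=-c^2 + c + 12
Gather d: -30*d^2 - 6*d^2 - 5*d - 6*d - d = -36*d^2 - 12*d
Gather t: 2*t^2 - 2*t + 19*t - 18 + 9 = 2*t^2 + 17*t - 9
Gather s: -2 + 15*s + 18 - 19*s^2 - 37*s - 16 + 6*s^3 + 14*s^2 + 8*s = 6*s^3 - 5*s^2 - 14*s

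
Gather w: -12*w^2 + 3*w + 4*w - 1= -12*w^2 + 7*w - 1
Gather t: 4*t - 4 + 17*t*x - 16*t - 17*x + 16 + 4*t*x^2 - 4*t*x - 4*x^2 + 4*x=t*(4*x^2 + 13*x - 12) - 4*x^2 - 13*x + 12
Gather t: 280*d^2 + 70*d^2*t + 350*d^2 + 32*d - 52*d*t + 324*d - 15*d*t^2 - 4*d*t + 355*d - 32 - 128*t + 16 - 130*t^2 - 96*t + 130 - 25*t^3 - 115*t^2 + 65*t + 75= 630*d^2 + 711*d - 25*t^3 + t^2*(-15*d - 245) + t*(70*d^2 - 56*d - 159) + 189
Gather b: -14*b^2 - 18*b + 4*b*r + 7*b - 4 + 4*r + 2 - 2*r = -14*b^2 + b*(4*r - 11) + 2*r - 2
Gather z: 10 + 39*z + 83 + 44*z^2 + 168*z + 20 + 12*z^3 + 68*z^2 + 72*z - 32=12*z^3 + 112*z^2 + 279*z + 81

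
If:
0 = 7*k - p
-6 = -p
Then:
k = 6/7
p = 6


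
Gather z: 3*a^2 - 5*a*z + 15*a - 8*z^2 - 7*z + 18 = 3*a^2 + 15*a - 8*z^2 + z*(-5*a - 7) + 18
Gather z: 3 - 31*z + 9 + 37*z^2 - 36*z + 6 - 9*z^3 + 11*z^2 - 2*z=-9*z^3 + 48*z^2 - 69*z + 18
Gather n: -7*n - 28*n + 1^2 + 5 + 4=10 - 35*n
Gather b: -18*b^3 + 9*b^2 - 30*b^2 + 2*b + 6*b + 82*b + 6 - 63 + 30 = -18*b^3 - 21*b^2 + 90*b - 27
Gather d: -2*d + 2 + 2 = 4 - 2*d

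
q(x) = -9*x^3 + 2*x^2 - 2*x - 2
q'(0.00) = -2.00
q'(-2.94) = -247.14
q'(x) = -27*x^2 + 4*x - 2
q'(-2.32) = -156.60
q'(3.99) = -415.88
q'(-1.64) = -81.18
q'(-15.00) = -6137.00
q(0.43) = -3.21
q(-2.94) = 249.88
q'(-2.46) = -175.23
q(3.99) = -549.83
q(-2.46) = 149.01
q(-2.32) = 125.79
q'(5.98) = -943.61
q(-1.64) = 46.36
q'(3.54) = -326.19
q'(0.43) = -5.27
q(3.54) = -383.27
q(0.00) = -2.00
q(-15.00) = 30853.00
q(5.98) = -1867.06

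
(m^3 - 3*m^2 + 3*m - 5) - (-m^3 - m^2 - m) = 2*m^3 - 2*m^2 + 4*m - 5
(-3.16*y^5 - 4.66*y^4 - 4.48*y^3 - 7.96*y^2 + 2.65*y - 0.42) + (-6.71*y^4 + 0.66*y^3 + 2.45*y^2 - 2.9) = -3.16*y^5 - 11.37*y^4 - 3.82*y^3 - 5.51*y^2 + 2.65*y - 3.32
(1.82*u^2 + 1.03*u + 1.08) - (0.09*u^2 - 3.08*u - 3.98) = 1.73*u^2 + 4.11*u + 5.06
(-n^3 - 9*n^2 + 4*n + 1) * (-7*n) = 7*n^4 + 63*n^3 - 28*n^2 - 7*n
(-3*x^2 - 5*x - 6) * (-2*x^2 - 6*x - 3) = 6*x^4 + 28*x^3 + 51*x^2 + 51*x + 18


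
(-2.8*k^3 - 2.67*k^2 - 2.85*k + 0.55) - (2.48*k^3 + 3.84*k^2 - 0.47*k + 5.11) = -5.28*k^3 - 6.51*k^2 - 2.38*k - 4.56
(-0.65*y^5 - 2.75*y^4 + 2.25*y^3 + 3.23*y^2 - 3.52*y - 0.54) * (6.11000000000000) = -3.9715*y^5 - 16.8025*y^4 + 13.7475*y^3 + 19.7353*y^2 - 21.5072*y - 3.2994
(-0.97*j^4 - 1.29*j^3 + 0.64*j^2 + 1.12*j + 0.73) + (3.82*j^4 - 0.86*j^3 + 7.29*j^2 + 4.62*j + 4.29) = 2.85*j^4 - 2.15*j^3 + 7.93*j^2 + 5.74*j + 5.02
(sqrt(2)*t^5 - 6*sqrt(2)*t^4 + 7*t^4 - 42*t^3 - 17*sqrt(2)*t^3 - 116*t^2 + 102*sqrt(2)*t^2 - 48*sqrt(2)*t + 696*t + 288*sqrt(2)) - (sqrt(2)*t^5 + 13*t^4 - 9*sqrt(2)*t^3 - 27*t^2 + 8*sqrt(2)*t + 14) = -6*sqrt(2)*t^4 - 6*t^4 - 42*t^3 - 8*sqrt(2)*t^3 - 89*t^2 + 102*sqrt(2)*t^2 - 56*sqrt(2)*t + 696*t - 14 + 288*sqrt(2)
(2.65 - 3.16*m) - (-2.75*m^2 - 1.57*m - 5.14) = 2.75*m^2 - 1.59*m + 7.79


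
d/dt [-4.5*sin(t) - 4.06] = -4.5*cos(t)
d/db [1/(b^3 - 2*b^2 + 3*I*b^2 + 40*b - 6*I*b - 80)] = (-3*b^2 + 4*b - 6*I*b - 40 + 6*I)/(b^3 - 2*b^2 + 3*I*b^2 + 40*b - 6*I*b - 80)^2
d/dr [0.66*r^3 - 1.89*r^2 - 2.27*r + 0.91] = 1.98*r^2 - 3.78*r - 2.27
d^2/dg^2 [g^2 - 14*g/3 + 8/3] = 2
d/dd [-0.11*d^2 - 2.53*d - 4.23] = -0.22*d - 2.53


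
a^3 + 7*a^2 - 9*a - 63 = (a - 3)*(a + 3)*(a + 7)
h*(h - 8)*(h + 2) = h^3 - 6*h^2 - 16*h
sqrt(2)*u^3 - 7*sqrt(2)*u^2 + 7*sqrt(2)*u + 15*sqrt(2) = (u - 5)*(u - 3)*(sqrt(2)*u + sqrt(2))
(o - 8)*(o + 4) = o^2 - 4*o - 32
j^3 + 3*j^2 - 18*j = j*(j - 3)*(j + 6)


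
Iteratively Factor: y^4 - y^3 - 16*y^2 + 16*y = (y - 4)*(y^3 + 3*y^2 - 4*y) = y*(y - 4)*(y^2 + 3*y - 4) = y*(y - 4)*(y + 4)*(y - 1)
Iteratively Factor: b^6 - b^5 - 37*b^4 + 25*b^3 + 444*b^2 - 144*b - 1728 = (b + 4)*(b^5 - 5*b^4 - 17*b^3 + 93*b^2 + 72*b - 432) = (b - 3)*(b + 4)*(b^4 - 2*b^3 - 23*b^2 + 24*b + 144) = (b - 3)*(b + 3)*(b + 4)*(b^3 - 5*b^2 - 8*b + 48) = (b - 3)*(b + 3)^2*(b + 4)*(b^2 - 8*b + 16) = (b - 4)*(b - 3)*(b + 3)^2*(b + 4)*(b - 4)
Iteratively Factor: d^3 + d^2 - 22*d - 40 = (d + 4)*(d^2 - 3*d - 10) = (d + 2)*(d + 4)*(d - 5)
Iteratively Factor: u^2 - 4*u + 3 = (u - 1)*(u - 3)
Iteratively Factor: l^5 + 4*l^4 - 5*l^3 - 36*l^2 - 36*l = (l)*(l^4 + 4*l^3 - 5*l^2 - 36*l - 36) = l*(l + 3)*(l^3 + l^2 - 8*l - 12) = l*(l - 3)*(l + 3)*(l^2 + 4*l + 4) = l*(l - 3)*(l + 2)*(l + 3)*(l + 2)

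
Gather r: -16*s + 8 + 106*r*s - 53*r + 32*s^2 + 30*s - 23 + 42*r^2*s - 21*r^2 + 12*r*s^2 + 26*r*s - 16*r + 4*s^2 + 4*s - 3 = r^2*(42*s - 21) + r*(12*s^2 + 132*s - 69) + 36*s^2 + 18*s - 18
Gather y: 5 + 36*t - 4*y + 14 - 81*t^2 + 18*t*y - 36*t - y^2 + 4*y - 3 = -81*t^2 + 18*t*y - y^2 + 16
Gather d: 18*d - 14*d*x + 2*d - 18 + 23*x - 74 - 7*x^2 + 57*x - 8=d*(20 - 14*x) - 7*x^2 + 80*x - 100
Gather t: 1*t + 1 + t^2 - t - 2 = t^2 - 1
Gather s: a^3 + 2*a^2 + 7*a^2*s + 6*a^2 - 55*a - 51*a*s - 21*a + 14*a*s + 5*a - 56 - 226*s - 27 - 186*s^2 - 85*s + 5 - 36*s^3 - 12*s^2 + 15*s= a^3 + 8*a^2 - 71*a - 36*s^3 - 198*s^2 + s*(7*a^2 - 37*a - 296) - 78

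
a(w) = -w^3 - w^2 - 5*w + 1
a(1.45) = -11.40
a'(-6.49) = -118.38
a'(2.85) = -35.07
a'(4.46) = -73.59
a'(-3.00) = -26.00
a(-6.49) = 264.69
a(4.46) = -129.91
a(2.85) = -44.52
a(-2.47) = 22.32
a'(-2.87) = -23.97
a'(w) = -3*w^2 - 2*w - 5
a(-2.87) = 30.75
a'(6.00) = -125.00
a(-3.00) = 34.00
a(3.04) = -51.54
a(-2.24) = 18.42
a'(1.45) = -14.21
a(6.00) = -281.00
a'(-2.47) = -18.36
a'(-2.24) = -15.57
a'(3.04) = -38.80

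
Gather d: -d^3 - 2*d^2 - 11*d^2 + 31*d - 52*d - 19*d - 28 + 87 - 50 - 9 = -d^3 - 13*d^2 - 40*d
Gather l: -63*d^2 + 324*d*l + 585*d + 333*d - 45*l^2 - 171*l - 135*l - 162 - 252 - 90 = -63*d^2 + 918*d - 45*l^2 + l*(324*d - 306) - 504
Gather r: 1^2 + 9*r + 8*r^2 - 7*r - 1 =8*r^2 + 2*r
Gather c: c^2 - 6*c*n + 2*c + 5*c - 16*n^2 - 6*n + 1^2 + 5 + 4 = c^2 + c*(7 - 6*n) - 16*n^2 - 6*n + 10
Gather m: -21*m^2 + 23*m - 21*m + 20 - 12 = -21*m^2 + 2*m + 8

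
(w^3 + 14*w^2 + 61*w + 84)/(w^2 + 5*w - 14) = (w^2 + 7*w + 12)/(w - 2)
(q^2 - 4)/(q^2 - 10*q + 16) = (q + 2)/(q - 8)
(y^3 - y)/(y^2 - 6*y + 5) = y*(y + 1)/(y - 5)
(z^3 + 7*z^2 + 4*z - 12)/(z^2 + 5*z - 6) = z + 2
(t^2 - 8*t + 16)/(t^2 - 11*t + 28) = (t - 4)/(t - 7)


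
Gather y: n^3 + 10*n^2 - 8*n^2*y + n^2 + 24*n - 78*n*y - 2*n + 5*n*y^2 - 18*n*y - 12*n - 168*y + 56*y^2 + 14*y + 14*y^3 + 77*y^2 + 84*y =n^3 + 11*n^2 + 10*n + 14*y^3 + y^2*(5*n + 133) + y*(-8*n^2 - 96*n - 70)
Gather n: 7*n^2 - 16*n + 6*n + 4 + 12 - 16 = 7*n^2 - 10*n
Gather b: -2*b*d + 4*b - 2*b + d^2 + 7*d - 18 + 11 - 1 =b*(2 - 2*d) + d^2 + 7*d - 8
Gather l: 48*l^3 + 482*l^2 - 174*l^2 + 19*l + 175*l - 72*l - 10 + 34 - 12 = 48*l^3 + 308*l^2 + 122*l + 12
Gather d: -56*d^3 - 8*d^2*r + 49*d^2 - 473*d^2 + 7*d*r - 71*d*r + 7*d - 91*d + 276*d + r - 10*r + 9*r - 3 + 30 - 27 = -56*d^3 + d^2*(-8*r - 424) + d*(192 - 64*r)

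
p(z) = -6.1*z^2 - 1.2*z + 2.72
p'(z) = -12.2*z - 1.2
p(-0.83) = -0.49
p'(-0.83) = 8.93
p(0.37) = 1.44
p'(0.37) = -5.71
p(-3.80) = -80.80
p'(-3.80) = 45.16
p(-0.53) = 1.64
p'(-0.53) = 5.27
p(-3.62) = -72.87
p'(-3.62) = 42.96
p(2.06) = -25.64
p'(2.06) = -26.33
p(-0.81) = -0.31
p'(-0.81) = 8.68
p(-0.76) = 0.11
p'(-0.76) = 8.07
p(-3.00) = -48.58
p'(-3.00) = 35.40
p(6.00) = -224.08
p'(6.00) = -74.40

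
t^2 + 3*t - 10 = (t - 2)*(t + 5)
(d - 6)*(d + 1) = d^2 - 5*d - 6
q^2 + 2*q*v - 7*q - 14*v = (q - 7)*(q + 2*v)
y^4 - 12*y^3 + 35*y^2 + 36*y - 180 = (y - 6)*(y - 5)*(y - 3)*(y + 2)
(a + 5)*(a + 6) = a^2 + 11*a + 30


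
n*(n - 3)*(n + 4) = n^3 + n^2 - 12*n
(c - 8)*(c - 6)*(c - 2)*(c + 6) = c^4 - 10*c^3 - 20*c^2 + 360*c - 576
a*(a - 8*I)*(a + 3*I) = a^3 - 5*I*a^2 + 24*a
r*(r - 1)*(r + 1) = r^3 - r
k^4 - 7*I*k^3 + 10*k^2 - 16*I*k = k*(k - 8*I)*(k - I)*(k + 2*I)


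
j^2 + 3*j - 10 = (j - 2)*(j + 5)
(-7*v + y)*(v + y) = -7*v^2 - 6*v*y + y^2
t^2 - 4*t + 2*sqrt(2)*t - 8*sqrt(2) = (t - 4)*(t + 2*sqrt(2))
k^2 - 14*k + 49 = (k - 7)^2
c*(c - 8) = c^2 - 8*c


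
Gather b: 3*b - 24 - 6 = 3*b - 30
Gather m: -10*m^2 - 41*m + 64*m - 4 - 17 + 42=-10*m^2 + 23*m + 21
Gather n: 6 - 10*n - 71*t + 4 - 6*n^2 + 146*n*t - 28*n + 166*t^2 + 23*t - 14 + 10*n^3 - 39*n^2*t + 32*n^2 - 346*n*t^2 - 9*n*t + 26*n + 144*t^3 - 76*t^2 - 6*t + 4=10*n^3 + n^2*(26 - 39*t) + n*(-346*t^2 + 137*t - 12) + 144*t^3 + 90*t^2 - 54*t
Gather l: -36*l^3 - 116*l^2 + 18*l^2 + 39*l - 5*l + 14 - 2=-36*l^3 - 98*l^2 + 34*l + 12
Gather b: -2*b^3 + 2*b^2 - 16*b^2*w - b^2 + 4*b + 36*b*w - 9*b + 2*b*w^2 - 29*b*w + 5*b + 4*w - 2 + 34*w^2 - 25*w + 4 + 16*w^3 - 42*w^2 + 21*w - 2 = -2*b^3 + b^2*(1 - 16*w) + b*(2*w^2 + 7*w) + 16*w^3 - 8*w^2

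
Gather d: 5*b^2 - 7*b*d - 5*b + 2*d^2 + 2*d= 5*b^2 - 5*b + 2*d^2 + d*(2 - 7*b)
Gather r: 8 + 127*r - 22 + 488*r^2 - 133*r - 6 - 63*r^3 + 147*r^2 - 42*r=-63*r^3 + 635*r^2 - 48*r - 20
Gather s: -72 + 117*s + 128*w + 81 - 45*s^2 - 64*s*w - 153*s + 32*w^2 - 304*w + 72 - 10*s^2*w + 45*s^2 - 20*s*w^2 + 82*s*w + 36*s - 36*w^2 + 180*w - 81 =-10*s^2*w + s*(-20*w^2 + 18*w) - 4*w^2 + 4*w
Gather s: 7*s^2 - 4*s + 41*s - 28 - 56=7*s^2 + 37*s - 84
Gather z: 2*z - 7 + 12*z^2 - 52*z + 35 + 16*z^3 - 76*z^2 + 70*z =16*z^3 - 64*z^2 + 20*z + 28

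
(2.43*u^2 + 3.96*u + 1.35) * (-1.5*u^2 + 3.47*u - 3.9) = -3.645*u^4 + 2.4921*u^3 + 2.2392*u^2 - 10.7595*u - 5.265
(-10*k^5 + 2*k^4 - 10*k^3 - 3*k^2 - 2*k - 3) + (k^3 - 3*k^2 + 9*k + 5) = -10*k^5 + 2*k^4 - 9*k^3 - 6*k^2 + 7*k + 2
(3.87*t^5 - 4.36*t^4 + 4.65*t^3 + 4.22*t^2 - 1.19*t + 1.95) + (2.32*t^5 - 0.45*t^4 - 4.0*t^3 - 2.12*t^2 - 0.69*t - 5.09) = 6.19*t^5 - 4.81*t^4 + 0.65*t^3 + 2.1*t^2 - 1.88*t - 3.14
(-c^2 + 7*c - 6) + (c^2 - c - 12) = 6*c - 18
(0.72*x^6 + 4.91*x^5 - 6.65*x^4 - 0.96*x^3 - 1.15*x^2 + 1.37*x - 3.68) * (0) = 0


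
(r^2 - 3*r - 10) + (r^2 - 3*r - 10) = 2*r^2 - 6*r - 20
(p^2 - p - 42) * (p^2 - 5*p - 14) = p^4 - 6*p^3 - 51*p^2 + 224*p + 588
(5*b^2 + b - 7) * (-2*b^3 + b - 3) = -10*b^5 - 2*b^4 + 19*b^3 - 14*b^2 - 10*b + 21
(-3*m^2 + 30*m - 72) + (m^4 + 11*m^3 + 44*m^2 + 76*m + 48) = m^4 + 11*m^3 + 41*m^2 + 106*m - 24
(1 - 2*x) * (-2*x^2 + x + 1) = 4*x^3 - 4*x^2 - x + 1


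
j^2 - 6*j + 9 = (j - 3)^2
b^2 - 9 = (b - 3)*(b + 3)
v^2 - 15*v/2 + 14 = (v - 4)*(v - 7/2)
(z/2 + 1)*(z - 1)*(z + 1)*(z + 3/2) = z^4/2 + 7*z^3/4 + z^2 - 7*z/4 - 3/2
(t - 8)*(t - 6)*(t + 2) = t^3 - 12*t^2 + 20*t + 96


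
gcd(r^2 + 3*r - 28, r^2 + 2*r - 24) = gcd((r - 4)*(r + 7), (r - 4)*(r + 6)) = r - 4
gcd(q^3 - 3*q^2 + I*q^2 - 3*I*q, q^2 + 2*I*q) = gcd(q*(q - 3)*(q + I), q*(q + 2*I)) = q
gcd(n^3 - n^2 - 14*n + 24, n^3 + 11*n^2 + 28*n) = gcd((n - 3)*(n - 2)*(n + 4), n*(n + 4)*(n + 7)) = n + 4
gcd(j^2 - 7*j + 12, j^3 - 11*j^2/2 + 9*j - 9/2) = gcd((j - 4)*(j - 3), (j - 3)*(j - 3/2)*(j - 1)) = j - 3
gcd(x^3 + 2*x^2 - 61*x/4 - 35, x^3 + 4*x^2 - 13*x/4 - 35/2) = x^2 + 6*x + 35/4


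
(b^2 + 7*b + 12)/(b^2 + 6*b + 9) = (b + 4)/(b + 3)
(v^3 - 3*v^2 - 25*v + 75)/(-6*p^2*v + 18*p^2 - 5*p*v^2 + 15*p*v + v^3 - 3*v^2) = (25 - v^2)/(6*p^2 + 5*p*v - v^2)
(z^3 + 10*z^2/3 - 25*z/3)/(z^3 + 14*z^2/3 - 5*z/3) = (3*z - 5)/(3*z - 1)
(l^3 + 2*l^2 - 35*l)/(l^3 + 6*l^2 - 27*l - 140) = l/(l + 4)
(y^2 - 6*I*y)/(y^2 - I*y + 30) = y/(y + 5*I)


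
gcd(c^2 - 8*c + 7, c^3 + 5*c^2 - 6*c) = c - 1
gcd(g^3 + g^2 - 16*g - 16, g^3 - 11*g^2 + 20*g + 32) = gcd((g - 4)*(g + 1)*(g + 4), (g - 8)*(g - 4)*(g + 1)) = g^2 - 3*g - 4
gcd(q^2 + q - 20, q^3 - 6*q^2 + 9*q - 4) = q - 4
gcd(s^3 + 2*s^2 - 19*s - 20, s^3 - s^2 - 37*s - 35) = s^2 + 6*s + 5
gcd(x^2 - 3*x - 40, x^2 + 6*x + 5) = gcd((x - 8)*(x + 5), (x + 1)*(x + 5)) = x + 5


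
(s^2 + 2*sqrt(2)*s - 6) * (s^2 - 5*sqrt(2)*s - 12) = s^4 - 3*sqrt(2)*s^3 - 38*s^2 + 6*sqrt(2)*s + 72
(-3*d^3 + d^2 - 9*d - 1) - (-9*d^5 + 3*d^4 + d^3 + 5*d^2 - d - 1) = 9*d^5 - 3*d^4 - 4*d^3 - 4*d^2 - 8*d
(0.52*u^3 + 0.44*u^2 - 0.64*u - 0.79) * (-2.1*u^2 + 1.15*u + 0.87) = -1.092*u^5 - 0.326*u^4 + 2.3024*u^3 + 1.3058*u^2 - 1.4653*u - 0.6873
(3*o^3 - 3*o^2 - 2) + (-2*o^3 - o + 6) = o^3 - 3*o^2 - o + 4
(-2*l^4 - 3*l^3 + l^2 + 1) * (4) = -8*l^4 - 12*l^3 + 4*l^2 + 4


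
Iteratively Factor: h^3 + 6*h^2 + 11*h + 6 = (h + 3)*(h^2 + 3*h + 2) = (h + 2)*(h + 3)*(h + 1)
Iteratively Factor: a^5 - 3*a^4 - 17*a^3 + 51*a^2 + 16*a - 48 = (a - 4)*(a^4 + a^3 - 13*a^2 - a + 12) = (a - 4)*(a - 3)*(a^3 + 4*a^2 - a - 4) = (a - 4)*(a - 3)*(a - 1)*(a^2 + 5*a + 4) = (a - 4)*(a - 3)*(a - 1)*(a + 4)*(a + 1)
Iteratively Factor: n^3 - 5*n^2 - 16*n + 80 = (n + 4)*(n^2 - 9*n + 20) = (n - 4)*(n + 4)*(n - 5)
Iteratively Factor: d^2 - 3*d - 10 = (d + 2)*(d - 5)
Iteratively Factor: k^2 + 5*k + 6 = (k + 2)*(k + 3)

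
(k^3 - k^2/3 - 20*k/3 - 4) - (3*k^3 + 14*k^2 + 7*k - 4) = -2*k^3 - 43*k^2/3 - 41*k/3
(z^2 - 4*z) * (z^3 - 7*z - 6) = z^5 - 4*z^4 - 7*z^3 + 22*z^2 + 24*z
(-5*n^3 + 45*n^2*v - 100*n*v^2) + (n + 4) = -5*n^3 + 45*n^2*v - 100*n*v^2 + n + 4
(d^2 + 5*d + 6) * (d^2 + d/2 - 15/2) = d^4 + 11*d^3/2 + d^2 - 69*d/2 - 45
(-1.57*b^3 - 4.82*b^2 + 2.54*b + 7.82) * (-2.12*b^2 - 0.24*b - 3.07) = 3.3284*b^5 + 10.5952*b^4 + 0.591899999999999*b^3 - 2.3906*b^2 - 9.6746*b - 24.0074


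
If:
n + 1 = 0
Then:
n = -1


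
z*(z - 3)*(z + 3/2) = z^3 - 3*z^2/2 - 9*z/2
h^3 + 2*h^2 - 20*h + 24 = (h - 2)^2*(h + 6)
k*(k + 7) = k^2 + 7*k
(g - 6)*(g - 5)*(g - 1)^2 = g^4 - 13*g^3 + 53*g^2 - 71*g + 30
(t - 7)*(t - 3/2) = t^2 - 17*t/2 + 21/2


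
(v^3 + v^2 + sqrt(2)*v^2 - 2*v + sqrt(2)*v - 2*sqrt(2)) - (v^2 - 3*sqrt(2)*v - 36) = v^3 + sqrt(2)*v^2 - 2*v + 4*sqrt(2)*v - 2*sqrt(2) + 36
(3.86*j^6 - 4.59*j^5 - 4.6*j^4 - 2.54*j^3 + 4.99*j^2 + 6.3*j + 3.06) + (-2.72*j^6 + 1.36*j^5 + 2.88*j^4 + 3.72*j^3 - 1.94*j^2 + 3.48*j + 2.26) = 1.14*j^6 - 3.23*j^5 - 1.72*j^4 + 1.18*j^3 + 3.05*j^2 + 9.78*j + 5.32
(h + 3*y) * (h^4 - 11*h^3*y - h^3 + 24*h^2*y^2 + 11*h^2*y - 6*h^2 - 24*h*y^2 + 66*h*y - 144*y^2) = h^5 - 8*h^4*y - h^4 - 9*h^3*y^2 + 8*h^3*y - 6*h^3 + 72*h^2*y^3 + 9*h^2*y^2 + 48*h^2*y - 72*h*y^3 + 54*h*y^2 - 432*y^3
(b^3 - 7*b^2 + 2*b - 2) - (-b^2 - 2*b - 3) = b^3 - 6*b^2 + 4*b + 1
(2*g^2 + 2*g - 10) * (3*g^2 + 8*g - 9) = 6*g^4 + 22*g^3 - 32*g^2 - 98*g + 90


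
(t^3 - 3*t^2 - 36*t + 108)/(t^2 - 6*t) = t + 3 - 18/t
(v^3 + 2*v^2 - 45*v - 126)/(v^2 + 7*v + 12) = (v^2 - v - 42)/(v + 4)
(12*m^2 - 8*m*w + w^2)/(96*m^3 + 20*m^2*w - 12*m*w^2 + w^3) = (-2*m + w)/(-16*m^2 - 6*m*w + w^2)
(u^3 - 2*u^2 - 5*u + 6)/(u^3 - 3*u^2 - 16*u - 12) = (u^2 - 4*u + 3)/(u^2 - 5*u - 6)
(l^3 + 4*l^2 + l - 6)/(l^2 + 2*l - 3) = l + 2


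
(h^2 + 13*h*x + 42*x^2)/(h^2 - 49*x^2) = (-h - 6*x)/(-h + 7*x)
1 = 1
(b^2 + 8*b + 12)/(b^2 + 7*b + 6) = (b + 2)/(b + 1)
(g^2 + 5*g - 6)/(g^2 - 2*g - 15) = (-g^2 - 5*g + 6)/(-g^2 + 2*g + 15)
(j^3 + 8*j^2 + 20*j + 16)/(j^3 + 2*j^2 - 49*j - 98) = (j^2 + 6*j + 8)/(j^2 - 49)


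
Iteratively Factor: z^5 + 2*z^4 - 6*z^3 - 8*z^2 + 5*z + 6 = (z - 2)*(z^4 + 4*z^3 + 2*z^2 - 4*z - 3) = (z - 2)*(z + 1)*(z^3 + 3*z^2 - z - 3) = (z - 2)*(z - 1)*(z + 1)*(z^2 + 4*z + 3) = (z - 2)*(z - 1)*(z + 1)^2*(z + 3)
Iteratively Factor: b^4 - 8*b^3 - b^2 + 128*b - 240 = (b + 4)*(b^3 - 12*b^2 + 47*b - 60) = (b - 4)*(b + 4)*(b^2 - 8*b + 15) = (b - 5)*(b - 4)*(b + 4)*(b - 3)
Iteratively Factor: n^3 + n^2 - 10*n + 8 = (n - 1)*(n^2 + 2*n - 8) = (n - 2)*(n - 1)*(n + 4)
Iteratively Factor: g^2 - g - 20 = (g + 4)*(g - 5)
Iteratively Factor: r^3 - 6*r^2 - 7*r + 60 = (r + 3)*(r^2 - 9*r + 20) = (r - 4)*(r + 3)*(r - 5)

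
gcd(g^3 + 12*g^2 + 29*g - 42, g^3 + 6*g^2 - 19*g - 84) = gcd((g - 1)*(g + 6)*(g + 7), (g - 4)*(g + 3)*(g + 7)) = g + 7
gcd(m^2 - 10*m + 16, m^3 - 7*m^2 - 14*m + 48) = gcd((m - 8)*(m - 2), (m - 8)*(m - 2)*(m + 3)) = m^2 - 10*m + 16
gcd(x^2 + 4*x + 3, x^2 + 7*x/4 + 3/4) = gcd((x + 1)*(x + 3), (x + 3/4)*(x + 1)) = x + 1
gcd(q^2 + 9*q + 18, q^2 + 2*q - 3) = q + 3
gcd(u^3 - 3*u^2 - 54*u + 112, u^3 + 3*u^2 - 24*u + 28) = u^2 + 5*u - 14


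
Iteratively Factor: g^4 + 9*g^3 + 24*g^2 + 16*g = (g + 4)*(g^3 + 5*g^2 + 4*g) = (g + 4)^2*(g^2 + g) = (g + 1)*(g + 4)^2*(g)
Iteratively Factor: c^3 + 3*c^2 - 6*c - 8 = (c - 2)*(c^2 + 5*c + 4) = (c - 2)*(c + 1)*(c + 4)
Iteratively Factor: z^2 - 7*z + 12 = (z - 4)*(z - 3)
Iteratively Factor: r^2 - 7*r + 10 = (r - 5)*(r - 2)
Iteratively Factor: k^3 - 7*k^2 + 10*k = (k)*(k^2 - 7*k + 10) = k*(k - 5)*(k - 2)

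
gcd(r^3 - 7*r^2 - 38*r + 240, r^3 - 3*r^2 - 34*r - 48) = r - 8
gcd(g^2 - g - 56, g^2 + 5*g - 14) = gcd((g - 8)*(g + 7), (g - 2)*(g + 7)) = g + 7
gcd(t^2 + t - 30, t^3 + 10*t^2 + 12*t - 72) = t + 6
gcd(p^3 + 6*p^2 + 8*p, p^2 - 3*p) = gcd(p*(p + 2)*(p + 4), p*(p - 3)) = p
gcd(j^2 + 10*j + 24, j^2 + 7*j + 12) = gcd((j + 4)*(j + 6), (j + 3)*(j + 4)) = j + 4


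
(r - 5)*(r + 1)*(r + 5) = r^3 + r^2 - 25*r - 25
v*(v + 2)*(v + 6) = v^3 + 8*v^2 + 12*v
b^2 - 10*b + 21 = (b - 7)*(b - 3)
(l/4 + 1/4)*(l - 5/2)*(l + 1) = l^3/4 - l^2/8 - l - 5/8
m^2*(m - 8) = m^3 - 8*m^2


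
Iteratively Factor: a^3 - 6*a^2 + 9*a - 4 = (a - 1)*(a^2 - 5*a + 4) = (a - 4)*(a - 1)*(a - 1)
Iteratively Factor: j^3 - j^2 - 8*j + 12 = (j - 2)*(j^2 + j - 6) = (j - 2)^2*(j + 3)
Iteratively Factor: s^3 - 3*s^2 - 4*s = (s - 4)*(s^2 + s) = (s - 4)*(s + 1)*(s)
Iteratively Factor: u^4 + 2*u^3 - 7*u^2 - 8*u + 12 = (u - 1)*(u^3 + 3*u^2 - 4*u - 12) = (u - 2)*(u - 1)*(u^2 + 5*u + 6) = (u - 2)*(u - 1)*(u + 3)*(u + 2)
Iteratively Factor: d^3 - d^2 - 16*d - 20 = (d + 2)*(d^2 - 3*d - 10) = (d - 5)*(d + 2)*(d + 2)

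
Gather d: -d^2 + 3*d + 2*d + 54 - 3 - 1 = -d^2 + 5*d + 50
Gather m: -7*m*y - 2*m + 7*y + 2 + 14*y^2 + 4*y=m*(-7*y - 2) + 14*y^2 + 11*y + 2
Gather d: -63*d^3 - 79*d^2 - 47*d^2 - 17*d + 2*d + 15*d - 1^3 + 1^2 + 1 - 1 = -63*d^3 - 126*d^2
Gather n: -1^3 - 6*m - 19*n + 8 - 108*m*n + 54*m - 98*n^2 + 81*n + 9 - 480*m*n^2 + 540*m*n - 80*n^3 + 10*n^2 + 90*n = 48*m - 80*n^3 + n^2*(-480*m - 88) + n*(432*m + 152) + 16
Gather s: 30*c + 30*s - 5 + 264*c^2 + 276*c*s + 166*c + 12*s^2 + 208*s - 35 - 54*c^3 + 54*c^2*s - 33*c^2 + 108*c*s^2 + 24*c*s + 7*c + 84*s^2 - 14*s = -54*c^3 + 231*c^2 + 203*c + s^2*(108*c + 96) + s*(54*c^2 + 300*c + 224) - 40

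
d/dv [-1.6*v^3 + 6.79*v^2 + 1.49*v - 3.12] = -4.8*v^2 + 13.58*v + 1.49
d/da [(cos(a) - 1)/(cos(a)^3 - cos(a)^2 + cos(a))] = (7*cos(a)/2 - 2*cos(2*a) + cos(3*a)/2 - 3)*sin(a)/((sin(a)^2 + cos(a) - 2)^2*cos(a)^2)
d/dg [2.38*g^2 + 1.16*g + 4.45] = 4.76*g + 1.16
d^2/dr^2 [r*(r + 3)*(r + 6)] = 6*r + 18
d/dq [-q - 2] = -1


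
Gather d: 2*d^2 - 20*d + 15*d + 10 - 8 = 2*d^2 - 5*d + 2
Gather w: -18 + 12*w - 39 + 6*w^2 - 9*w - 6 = 6*w^2 + 3*w - 63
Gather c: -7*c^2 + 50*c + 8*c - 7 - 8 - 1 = -7*c^2 + 58*c - 16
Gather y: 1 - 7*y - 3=-7*y - 2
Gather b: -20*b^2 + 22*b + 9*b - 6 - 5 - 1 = -20*b^2 + 31*b - 12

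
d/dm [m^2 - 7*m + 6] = 2*m - 7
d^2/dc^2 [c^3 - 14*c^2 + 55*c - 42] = 6*c - 28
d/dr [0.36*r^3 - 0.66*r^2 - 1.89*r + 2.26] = 1.08*r^2 - 1.32*r - 1.89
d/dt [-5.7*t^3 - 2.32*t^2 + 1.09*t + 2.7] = -17.1*t^2 - 4.64*t + 1.09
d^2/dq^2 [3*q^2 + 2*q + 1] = 6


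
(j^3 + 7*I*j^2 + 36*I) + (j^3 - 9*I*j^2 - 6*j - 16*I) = 2*j^3 - 2*I*j^2 - 6*j + 20*I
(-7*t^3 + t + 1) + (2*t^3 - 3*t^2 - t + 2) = -5*t^3 - 3*t^2 + 3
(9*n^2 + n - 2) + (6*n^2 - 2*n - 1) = 15*n^2 - n - 3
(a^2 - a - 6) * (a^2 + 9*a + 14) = a^4 + 8*a^3 - a^2 - 68*a - 84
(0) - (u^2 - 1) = 1 - u^2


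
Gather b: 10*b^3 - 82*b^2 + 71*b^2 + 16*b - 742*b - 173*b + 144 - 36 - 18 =10*b^3 - 11*b^2 - 899*b + 90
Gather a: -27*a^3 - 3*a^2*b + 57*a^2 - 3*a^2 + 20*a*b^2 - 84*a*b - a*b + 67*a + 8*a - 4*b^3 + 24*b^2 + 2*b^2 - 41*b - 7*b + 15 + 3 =-27*a^3 + a^2*(54 - 3*b) + a*(20*b^2 - 85*b + 75) - 4*b^3 + 26*b^2 - 48*b + 18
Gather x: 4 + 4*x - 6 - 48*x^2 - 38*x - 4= -48*x^2 - 34*x - 6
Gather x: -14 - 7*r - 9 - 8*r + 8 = -15*r - 15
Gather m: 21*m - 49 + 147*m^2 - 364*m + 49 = 147*m^2 - 343*m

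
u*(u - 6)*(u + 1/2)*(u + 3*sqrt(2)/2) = u^4 - 11*u^3/2 + 3*sqrt(2)*u^3/2 - 33*sqrt(2)*u^2/4 - 3*u^2 - 9*sqrt(2)*u/2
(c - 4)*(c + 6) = c^2 + 2*c - 24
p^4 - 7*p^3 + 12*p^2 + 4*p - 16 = (p - 4)*(p - 2)^2*(p + 1)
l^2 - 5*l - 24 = (l - 8)*(l + 3)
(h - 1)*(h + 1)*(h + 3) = h^3 + 3*h^2 - h - 3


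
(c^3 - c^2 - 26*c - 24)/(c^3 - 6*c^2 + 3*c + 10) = (c^2 - 2*c - 24)/(c^2 - 7*c + 10)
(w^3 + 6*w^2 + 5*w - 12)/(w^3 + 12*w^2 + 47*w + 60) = (w - 1)/(w + 5)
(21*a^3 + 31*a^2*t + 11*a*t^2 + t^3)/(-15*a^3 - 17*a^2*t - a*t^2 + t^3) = (7*a + t)/(-5*a + t)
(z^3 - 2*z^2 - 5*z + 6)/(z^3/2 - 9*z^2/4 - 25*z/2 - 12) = 4*(z^2 - 4*z + 3)/(2*z^2 - 13*z - 24)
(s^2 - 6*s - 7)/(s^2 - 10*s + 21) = (s + 1)/(s - 3)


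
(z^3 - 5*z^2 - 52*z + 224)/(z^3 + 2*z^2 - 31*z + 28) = (z - 8)/(z - 1)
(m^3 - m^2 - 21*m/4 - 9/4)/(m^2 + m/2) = m - 3/2 - 9/(2*m)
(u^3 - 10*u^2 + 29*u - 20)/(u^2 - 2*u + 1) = (u^2 - 9*u + 20)/(u - 1)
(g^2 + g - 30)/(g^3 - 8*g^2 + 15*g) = (g + 6)/(g*(g - 3))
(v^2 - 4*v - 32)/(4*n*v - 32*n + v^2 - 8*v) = (v + 4)/(4*n + v)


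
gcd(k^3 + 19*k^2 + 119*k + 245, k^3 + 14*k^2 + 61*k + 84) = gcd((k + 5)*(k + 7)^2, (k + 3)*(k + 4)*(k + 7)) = k + 7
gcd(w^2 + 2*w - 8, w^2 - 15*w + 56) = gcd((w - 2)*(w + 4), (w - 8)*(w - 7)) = 1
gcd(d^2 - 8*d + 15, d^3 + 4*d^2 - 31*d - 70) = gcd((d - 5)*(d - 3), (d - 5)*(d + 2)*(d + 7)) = d - 5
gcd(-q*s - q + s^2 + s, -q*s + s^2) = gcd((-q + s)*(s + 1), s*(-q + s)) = q - s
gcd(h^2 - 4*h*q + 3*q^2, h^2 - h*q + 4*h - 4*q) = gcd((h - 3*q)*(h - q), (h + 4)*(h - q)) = -h + q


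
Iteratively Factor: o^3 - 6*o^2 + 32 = (o - 4)*(o^2 - 2*o - 8) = (o - 4)^2*(o + 2)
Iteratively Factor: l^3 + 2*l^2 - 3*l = (l)*(l^2 + 2*l - 3) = l*(l - 1)*(l + 3)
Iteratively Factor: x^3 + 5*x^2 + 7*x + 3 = (x + 3)*(x^2 + 2*x + 1) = (x + 1)*(x + 3)*(x + 1)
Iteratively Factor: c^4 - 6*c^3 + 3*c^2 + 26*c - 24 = (c - 3)*(c^3 - 3*c^2 - 6*c + 8) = (c - 3)*(c + 2)*(c^2 - 5*c + 4) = (c - 4)*(c - 3)*(c + 2)*(c - 1)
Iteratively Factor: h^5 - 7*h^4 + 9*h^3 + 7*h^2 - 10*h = (h - 1)*(h^4 - 6*h^3 + 3*h^2 + 10*h) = (h - 2)*(h - 1)*(h^3 - 4*h^2 - 5*h) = (h - 2)*(h - 1)*(h + 1)*(h^2 - 5*h) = h*(h - 2)*(h - 1)*(h + 1)*(h - 5)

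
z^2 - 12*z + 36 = (z - 6)^2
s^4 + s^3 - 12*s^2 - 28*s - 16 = (s - 4)*(s + 1)*(s + 2)^2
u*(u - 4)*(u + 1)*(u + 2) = u^4 - u^3 - 10*u^2 - 8*u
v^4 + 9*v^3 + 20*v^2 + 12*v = v*(v + 1)*(v + 2)*(v + 6)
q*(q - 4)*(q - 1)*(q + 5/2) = q^4 - 5*q^3/2 - 17*q^2/2 + 10*q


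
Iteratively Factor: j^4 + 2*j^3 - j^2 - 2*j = (j)*(j^3 + 2*j^2 - j - 2) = j*(j + 2)*(j^2 - 1) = j*(j - 1)*(j + 2)*(j + 1)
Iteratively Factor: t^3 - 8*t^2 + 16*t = (t)*(t^2 - 8*t + 16) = t*(t - 4)*(t - 4)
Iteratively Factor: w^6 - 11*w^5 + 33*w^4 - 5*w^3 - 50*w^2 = (w)*(w^5 - 11*w^4 + 33*w^3 - 5*w^2 - 50*w) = w*(w - 5)*(w^4 - 6*w^3 + 3*w^2 + 10*w) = w*(w - 5)*(w + 1)*(w^3 - 7*w^2 + 10*w) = w^2*(w - 5)*(w + 1)*(w^2 - 7*w + 10) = w^2*(w - 5)^2*(w + 1)*(w - 2)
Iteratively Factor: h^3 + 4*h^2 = (h)*(h^2 + 4*h) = h*(h + 4)*(h)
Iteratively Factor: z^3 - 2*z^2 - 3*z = (z + 1)*(z^2 - 3*z) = z*(z + 1)*(z - 3)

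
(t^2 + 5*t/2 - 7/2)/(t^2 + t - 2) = (t + 7/2)/(t + 2)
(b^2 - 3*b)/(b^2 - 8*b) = (b - 3)/(b - 8)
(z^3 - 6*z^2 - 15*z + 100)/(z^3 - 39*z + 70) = (z^2 - z - 20)/(z^2 + 5*z - 14)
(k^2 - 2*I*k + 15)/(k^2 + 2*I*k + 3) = (k - 5*I)/(k - I)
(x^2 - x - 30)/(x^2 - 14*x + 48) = (x + 5)/(x - 8)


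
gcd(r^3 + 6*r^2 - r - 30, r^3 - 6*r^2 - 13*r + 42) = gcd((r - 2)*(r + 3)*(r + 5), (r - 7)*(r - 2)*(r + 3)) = r^2 + r - 6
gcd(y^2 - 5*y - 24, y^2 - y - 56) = y - 8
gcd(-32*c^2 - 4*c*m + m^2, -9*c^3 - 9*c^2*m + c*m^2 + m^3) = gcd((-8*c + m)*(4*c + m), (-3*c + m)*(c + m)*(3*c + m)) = 1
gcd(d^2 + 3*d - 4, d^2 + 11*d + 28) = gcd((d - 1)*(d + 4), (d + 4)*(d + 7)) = d + 4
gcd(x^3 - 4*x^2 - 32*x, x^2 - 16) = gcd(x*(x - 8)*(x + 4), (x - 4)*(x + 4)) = x + 4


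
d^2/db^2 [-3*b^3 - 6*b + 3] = -18*b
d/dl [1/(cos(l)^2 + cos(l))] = (sin(l)/cos(l)^2 + 2*tan(l))/(cos(l) + 1)^2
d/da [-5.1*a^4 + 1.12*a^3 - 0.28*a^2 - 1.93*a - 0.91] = -20.4*a^3 + 3.36*a^2 - 0.56*a - 1.93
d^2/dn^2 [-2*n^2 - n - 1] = -4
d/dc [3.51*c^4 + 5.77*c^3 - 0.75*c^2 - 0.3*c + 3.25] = 14.04*c^3 + 17.31*c^2 - 1.5*c - 0.3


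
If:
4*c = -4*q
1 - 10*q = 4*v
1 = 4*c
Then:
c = 1/4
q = -1/4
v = 7/8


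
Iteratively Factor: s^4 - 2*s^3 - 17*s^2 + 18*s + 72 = (s - 3)*(s^3 + s^2 - 14*s - 24) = (s - 4)*(s - 3)*(s^2 + 5*s + 6) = (s - 4)*(s - 3)*(s + 3)*(s + 2)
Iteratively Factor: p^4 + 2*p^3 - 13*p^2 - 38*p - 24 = (p + 1)*(p^3 + p^2 - 14*p - 24) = (p + 1)*(p + 3)*(p^2 - 2*p - 8) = (p - 4)*(p + 1)*(p + 3)*(p + 2)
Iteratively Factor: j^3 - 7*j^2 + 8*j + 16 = (j - 4)*(j^2 - 3*j - 4) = (j - 4)*(j + 1)*(j - 4)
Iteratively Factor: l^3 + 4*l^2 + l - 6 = (l + 2)*(l^2 + 2*l - 3) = (l - 1)*(l + 2)*(l + 3)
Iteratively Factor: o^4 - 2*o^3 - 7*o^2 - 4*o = (o + 1)*(o^3 - 3*o^2 - 4*o) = o*(o + 1)*(o^2 - 3*o - 4) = o*(o - 4)*(o + 1)*(o + 1)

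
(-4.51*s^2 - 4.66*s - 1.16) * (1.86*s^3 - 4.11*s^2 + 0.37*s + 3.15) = -8.3886*s^5 + 9.8685*s^4 + 15.3263*s^3 - 11.1631*s^2 - 15.1082*s - 3.654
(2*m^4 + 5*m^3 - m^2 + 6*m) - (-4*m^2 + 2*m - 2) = 2*m^4 + 5*m^3 + 3*m^2 + 4*m + 2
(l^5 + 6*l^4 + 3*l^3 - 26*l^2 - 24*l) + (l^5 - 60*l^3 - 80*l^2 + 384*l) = 2*l^5 + 6*l^4 - 57*l^3 - 106*l^2 + 360*l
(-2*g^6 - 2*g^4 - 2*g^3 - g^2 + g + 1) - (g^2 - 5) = -2*g^6 - 2*g^4 - 2*g^3 - 2*g^2 + g + 6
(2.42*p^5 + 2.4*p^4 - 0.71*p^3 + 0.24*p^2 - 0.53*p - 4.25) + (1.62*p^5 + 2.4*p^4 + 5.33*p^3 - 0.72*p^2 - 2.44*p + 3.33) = 4.04*p^5 + 4.8*p^4 + 4.62*p^3 - 0.48*p^2 - 2.97*p - 0.92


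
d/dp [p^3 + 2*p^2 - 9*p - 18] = 3*p^2 + 4*p - 9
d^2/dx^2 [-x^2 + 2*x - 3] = -2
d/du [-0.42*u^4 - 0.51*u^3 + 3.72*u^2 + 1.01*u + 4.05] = -1.68*u^3 - 1.53*u^2 + 7.44*u + 1.01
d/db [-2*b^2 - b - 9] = -4*b - 1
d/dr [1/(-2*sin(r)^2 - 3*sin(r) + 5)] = (4*sin(r) + 3)*cos(r)/(2*sin(r)^2 + 3*sin(r) - 5)^2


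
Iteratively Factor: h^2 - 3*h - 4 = (h + 1)*(h - 4)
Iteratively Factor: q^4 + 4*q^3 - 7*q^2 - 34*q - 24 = (q + 2)*(q^3 + 2*q^2 - 11*q - 12) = (q + 1)*(q + 2)*(q^2 + q - 12) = (q + 1)*(q + 2)*(q + 4)*(q - 3)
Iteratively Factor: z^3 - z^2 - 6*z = (z + 2)*(z^2 - 3*z) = (z - 3)*(z + 2)*(z)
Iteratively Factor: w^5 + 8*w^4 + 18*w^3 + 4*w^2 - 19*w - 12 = (w - 1)*(w^4 + 9*w^3 + 27*w^2 + 31*w + 12) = (w - 1)*(w + 1)*(w^3 + 8*w^2 + 19*w + 12) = (w - 1)*(w + 1)*(w + 3)*(w^2 + 5*w + 4) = (w - 1)*(w + 1)^2*(w + 3)*(w + 4)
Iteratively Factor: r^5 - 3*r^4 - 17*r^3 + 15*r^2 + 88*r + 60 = (r - 5)*(r^4 + 2*r^3 - 7*r^2 - 20*r - 12) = (r - 5)*(r + 2)*(r^3 - 7*r - 6) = (r - 5)*(r + 1)*(r + 2)*(r^2 - r - 6) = (r - 5)*(r + 1)*(r + 2)^2*(r - 3)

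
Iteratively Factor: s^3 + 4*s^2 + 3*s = (s)*(s^2 + 4*s + 3) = s*(s + 1)*(s + 3)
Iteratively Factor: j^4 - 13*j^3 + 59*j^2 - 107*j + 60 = (j - 1)*(j^3 - 12*j^2 + 47*j - 60) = (j - 5)*(j - 1)*(j^2 - 7*j + 12) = (j - 5)*(j - 4)*(j - 1)*(j - 3)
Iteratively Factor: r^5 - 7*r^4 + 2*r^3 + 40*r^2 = (r)*(r^4 - 7*r^3 + 2*r^2 + 40*r) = r*(r - 4)*(r^3 - 3*r^2 - 10*r) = r*(r - 4)*(r + 2)*(r^2 - 5*r) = r*(r - 5)*(r - 4)*(r + 2)*(r)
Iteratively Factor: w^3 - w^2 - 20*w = (w + 4)*(w^2 - 5*w) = (w - 5)*(w + 4)*(w)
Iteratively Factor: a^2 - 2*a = (a - 2)*(a)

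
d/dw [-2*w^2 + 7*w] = 7 - 4*w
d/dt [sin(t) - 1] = cos(t)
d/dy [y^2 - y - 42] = 2*y - 1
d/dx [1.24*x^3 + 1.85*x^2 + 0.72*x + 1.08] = 3.72*x^2 + 3.7*x + 0.72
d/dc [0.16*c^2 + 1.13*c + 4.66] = 0.32*c + 1.13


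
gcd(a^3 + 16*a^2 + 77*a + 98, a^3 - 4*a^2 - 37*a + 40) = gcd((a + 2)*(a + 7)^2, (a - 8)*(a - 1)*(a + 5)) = 1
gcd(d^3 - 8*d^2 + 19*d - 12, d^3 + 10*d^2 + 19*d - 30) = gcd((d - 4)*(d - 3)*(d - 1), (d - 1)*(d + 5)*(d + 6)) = d - 1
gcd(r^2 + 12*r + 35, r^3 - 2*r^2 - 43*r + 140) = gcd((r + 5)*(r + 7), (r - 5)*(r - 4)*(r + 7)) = r + 7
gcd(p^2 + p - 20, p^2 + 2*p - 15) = p + 5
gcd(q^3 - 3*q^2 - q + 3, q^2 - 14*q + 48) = 1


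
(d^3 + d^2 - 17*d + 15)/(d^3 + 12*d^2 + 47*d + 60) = (d^2 - 4*d + 3)/(d^2 + 7*d + 12)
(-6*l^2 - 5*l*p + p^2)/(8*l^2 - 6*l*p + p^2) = (-6*l^2 - 5*l*p + p^2)/(8*l^2 - 6*l*p + p^2)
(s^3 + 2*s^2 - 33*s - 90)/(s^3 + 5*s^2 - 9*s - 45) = (s - 6)/(s - 3)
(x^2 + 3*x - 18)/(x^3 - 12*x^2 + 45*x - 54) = (x + 6)/(x^2 - 9*x + 18)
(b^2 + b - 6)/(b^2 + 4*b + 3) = (b - 2)/(b + 1)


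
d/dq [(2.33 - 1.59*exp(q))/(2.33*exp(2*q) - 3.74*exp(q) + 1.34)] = (3.7047*exp(2*q) - 10.8578*exp(q) + 6.5836)*exp(q)/(5.4289*exp(4*q) - 17.4284*exp(3*q) + 20.232*exp(2*q) - 10.0232*exp(q) + 1.7956)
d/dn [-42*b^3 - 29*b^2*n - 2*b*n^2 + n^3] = -29*b^2 - 4*b*n + 3*n^2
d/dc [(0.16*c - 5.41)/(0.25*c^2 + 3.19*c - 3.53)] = (-0.04*c^2 + 2.705*c + 16.6931)/(0.0625*c^4 + 1.595*c^3 + 8.4111*c^2 - 22.5214*c + 12.4609)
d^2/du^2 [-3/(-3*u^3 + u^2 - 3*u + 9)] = 6*((1 - 9*u)*(3*u^3 - u^2 + 3*u - 9) + (9*u^2 - 2*u + 3)^2)/(3*u^3 - u^2 + 3*u - 9)^3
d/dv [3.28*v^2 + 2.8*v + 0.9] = 6.56*v + 2.8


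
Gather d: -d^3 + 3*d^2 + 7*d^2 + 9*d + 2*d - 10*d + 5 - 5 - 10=-d^3 + 10*d^2 + d - 10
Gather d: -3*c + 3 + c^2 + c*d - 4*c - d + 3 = c^2 - 7*c + d*(c - 1) + 6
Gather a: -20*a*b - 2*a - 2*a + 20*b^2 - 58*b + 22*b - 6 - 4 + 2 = a*(-20*b - 4) + 20*b^2 - 36*b - 8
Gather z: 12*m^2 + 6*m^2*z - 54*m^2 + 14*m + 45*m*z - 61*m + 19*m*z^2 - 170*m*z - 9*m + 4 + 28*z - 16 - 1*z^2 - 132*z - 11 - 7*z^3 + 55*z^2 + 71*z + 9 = -42*m^2 - 56*m - 7*z^3 + z^2*(19*m + 54) + z*(6*m^2 - 125*m - 33) - 14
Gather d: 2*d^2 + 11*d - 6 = 2*d^2 + 11*d - 6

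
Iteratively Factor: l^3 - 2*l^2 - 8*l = (l + 2)*(l^2 - 4*l) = (l - 4)*(l + 2)*(l)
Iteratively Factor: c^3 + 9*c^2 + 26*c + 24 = (c + 2)*(c^2 + 7*c + 12) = (c + 2)*(c + 4)*(c + 3)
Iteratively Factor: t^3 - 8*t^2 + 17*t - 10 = (t - 2)*(t^2 - 6*t + 5) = (t - 2)*(t - 1)*(t - 5)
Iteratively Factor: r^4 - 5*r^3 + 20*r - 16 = (r + 2)*(r^3 - 7*r^2 + 14*r - 8) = (r - 2)*(r + 2)*(r^2 - 5*r + 4) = (r - 2)*(r - 1)*(r + 2)*(r - 4)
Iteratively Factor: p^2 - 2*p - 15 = (p + 3)*(p - 5)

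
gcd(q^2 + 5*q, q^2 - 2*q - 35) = q + 5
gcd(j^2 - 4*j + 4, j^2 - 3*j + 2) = j - 2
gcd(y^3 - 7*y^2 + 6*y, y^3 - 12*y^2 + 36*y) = y^2 - 6*y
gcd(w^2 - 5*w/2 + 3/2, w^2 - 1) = w - 1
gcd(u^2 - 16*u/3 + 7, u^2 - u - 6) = u - 3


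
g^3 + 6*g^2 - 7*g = g*(g - 1)*(g + 7)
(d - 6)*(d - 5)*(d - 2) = d^3 - 13*d^2 + 52*d - 60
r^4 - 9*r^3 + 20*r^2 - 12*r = r*(r - 6)*(r - 2)*(r - 1)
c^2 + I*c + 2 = (c - I)*(c + 2*I)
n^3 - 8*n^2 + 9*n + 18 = (n - 6)*(n - 3)*(n + 1)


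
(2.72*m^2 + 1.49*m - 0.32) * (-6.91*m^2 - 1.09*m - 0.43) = -18.7952*m^4 - 13.2607*m^3 - 0.5825*m^2 - 0.2919*m + 0.1376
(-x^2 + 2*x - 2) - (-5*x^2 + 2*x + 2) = 4*x^2 - 4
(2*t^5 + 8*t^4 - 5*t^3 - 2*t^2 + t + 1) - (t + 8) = 2*t^5 + 8*t^4 - 5*t^3 - 2*t^2 - 7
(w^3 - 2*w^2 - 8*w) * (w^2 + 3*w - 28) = w^5 + w^4 - 42*w^3 + 32*w^2 + 224*w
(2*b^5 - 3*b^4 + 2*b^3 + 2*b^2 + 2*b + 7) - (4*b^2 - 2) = 2*b^5 - 3*b^4 + 2*b^3 - 2*b^2 + 2*b + 9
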